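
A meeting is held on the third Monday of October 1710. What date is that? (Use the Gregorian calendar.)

October 1, 1710 is a Wednesday.
The first Monday is therefore October 6 (5 days later).
The third Monday is 6 + 2×7 = October 20.

October 20, 1710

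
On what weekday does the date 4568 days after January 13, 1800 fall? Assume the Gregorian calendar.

Jan 13, 1800 is a Monday.
4568 mod 7 = 4, so 4568 days after a Monday is Monday + 4 = Friday.

Friday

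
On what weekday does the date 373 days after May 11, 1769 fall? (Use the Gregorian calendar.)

Saturday

May 11, 1769 is a Thursday.
373 mod 7 = 2, so 373 days after a Thursday is Thursday + 2 = Saturday.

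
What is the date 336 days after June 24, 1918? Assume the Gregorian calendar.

Jun has 30 days: +7 → Jul 1, 1918 (329 left).
Jul has 31 days: +31 → Aug 1, 1918 (298 left).
Aug has 31 days: +31 → Sep 1, 1918 (267 left).
Sep has 30 days: +30 → Oct 1, 1918 (237 left).
Oct has 31 days: +31 → Nov 1, 1918 (206 left).
Nov has 30 days: +30 → Dec 1, 1918 (176 left).
Dec has 31 days: +31 → Jan 1, 1919 (145 left).
Jan has 31 days: +31 → Feb 1, 1919 (114 left).
Feb has 28 days: +28 → Mar 1, 1919 (86 left).
Mar has 31 days: +31 → Apr 1, 1919 (55 left).
Apr has 30 days: +30 → May 1, 1919 (25 left).
+25 → May 26, 1919.

May 26, 1919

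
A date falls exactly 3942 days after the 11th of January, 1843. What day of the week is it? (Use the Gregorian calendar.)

Thursday

First find the weekday of Jan 11, 1843. Doomsday rule: the anchor day for the 1800s is Friday. For year 43: 43÷12 = 3 r 7, and 7÷4 = 1, so 3+7+1 = 11.
Friday + 11 ≡ Tuesday — that's 1843's doomsday.
In January the doomsday date is Jan 3 (1843 is not a leap year).
Jan 11 is 8 days after Jan 3; 8 mod 7 = 1, so Tuesday + 1 = Wednesday.
3942 mod 7 = 1, so 3942 days after a Wednesday is Wednesday + 1 = Thursday.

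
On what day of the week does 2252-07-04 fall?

Sunday

Doomsday rule: the anchor day for the 2200s is Friday. For year 52: 52÷12 = 4 r 4, and 4÷4 = 1, so 4+4+1 = 9.
Friday + 9 ≡ Sunday — that's 2252's doomsday.
In July the doomsday date is Jul 11.
Jul 4 is 7 days before Jul 11; 7 mod 7 = 0, so Sunday − 0 = Sunday.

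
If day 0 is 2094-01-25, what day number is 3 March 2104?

Jan 25, 2094 → Jan 25, 2095: 365 days.
Jan 25, 2095 → Jan 25, 2096: 365 days.
Jan 25, 2096 → Jan 25, 2097: 366 days (Feb 29, 2096 is in that span).
Jan 25, 2097 → Jan 25, 2098: 365 days.
Jan 25, 2098 → Jan 25, 2099: 365 days.
Jan 25, 2099 → Jan 25, 2100: 365 days.
Jan 25, 2100 → Jan 25, 2101: 365 days.
Jan 25, 2101 → Jan 25, 2102: 365 days.
Jan 25, 2102 → Jan 25, 2103: 365 days.
Jan 25, 2103 → Jan 25, 2104: 365 days.
Jan 25, 2104 → Feb 25, 2104: 31 days (January has 31).
Feb 25, 2104 → Mar 3, 2104: 7 days.
Total: 3689 days.

3689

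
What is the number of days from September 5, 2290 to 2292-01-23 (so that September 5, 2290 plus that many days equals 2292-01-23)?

Sep 5, 2290 → Sep 5, 2291: 365 days.
Sep 5, 2291 → Oct 5, 2291: 30 days (September has 30).
Oct 5, 2291 → Nov 5, 2291: 31 days (October has 31).
Nov 5, 2291 → Dec 5, 2291: 30 days (November has 30).
Dec 5, 2291 → Jan 5, 2292: 31 days (December has 31).
Jan 5, 2292 → Jan 23, 2292: 18 days.
Total: 505 days.

505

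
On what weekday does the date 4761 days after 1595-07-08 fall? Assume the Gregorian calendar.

First find the weekday of Jul 8, 1595. Doomsday rule: the anchor day for the 1500s is Wednesday. For year 95: 95÷12 = 7 r 11, and 11÷4 = 2, so 7+11+2 = 20.
Wednesday + 20 ≡ Tuesday — that's 1595's doomsday.
In July the doomsday date is Jul 11.
Jul 8 is 3 days before Jul 11; 3 mod 7 = 3, so Tuesday − 3 = Saturday.
4761 mod 7 = 1, so 4761 days after a Saturday is Saturday + 1 = Sunday.

Sunday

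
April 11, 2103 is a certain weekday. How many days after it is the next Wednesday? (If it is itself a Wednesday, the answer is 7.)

Apr 11, 2103 is a Wednesday.
From Wednesday to the next Wednesday is 7 days.

7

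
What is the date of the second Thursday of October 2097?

October 1, 2097 is a Tuesday.
The first Thursday is therefore October 3 (2 days later).
The second Thursday is 3 + 1×7 = October 10.

October 10, 2097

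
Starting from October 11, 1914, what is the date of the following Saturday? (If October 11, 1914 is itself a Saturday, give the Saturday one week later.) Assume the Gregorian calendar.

Oct 11, 1914 is a Sunday.
From Sunday to the next Saturday is 6 days.
Oct 11, 1914 + 6 = Oct 17, 1914.

October 17, 1914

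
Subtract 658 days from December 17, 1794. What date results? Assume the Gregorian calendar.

−365 (one year) → Dec 17, 1793 (293 left).
−17 → Nov 30, 1793 (end of Nov, 30 days; 276 left).
−30 → Oct 31, 1793 (end of Oct, 31 days; 246 left).
−31 → Sep 30, 1793 (end of Sep, 30 days; 215 left).
−30 → Aug 31, 1793 (end of Aug, 31 days; 185 left).
−31 → Jul 31, 1793 (end of Jul, 31 days; 154 left).
−31 → Jun 30, 1793 (end of Jun, 30 days; 123 left).
−30 → May 31, 1793 (end of May, 31 days; 93 left).
−31 → Apr 30, 1793 (end of Apr, 30 days; 62 left).
−30 → Mar 31, 1793 (end of Mar, 31 days; 32 left).
−31 → Feb 28, 1793 (end of Feb, 28 days; 1 left).
−1 → Feb 27, 1793.

February 27, 1793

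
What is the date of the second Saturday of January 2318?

January 1, 2318 is a Tuesday.
The first Saturday is therefore January 5 (4 days later).
The second Saturday is 5 + 1×7 = January 12.

January 12, 2318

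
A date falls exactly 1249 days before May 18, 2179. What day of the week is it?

May 18, 2179 is a Tuesday.
1249 mod 7 = 3, so 1249 days before a Tuesday is Tuesday − 3 = Saturday.

Saturday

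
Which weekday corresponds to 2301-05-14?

Doomsday rule: the anchor day for the 2300s is Wednesday. For year 01: 1÷12 = 0 r 1, and 1÷4 = 0, so 0+1+0 = 1.
Wednesday + 1 ≡ Thursday — that's 2301's doomsday.
In May the doomsday date is May 9.
May 14 is 5 days after May 9; 5 mod 7 = 5, so Thursday + 5 = Tuesday.

Tuesday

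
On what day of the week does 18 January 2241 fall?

Doomsday rule: the anchor day for the 2200s is Friday. For year 41: 41÷12 = 3 r 5, and 5÷4 = 1, so 3+5+1 = 9.
Friday + 9 ≡ Sunday — that's 2241's doomsday.
In January the doomsday date is Jan 3 (2241 is not a leap year).
Jan 18 is 15 days after Jan 3; 15 mod 7 = 1, so Sunday + 1 = Monday.

Monday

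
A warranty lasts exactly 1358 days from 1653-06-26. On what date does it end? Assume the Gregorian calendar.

March 15, 1657

+365 (one year) → Jun 26, 1654 (993 left).
+365 (one year) → Jun 26, 1655 (628 left).
+366 (one year; includes Feb 29, 1656) → Jun 26, 1656 (262 left).
Jun has 30 days: +5 → Jul 1, 1656 (257 left).
Jul has 31 days: +31 → Aug 1, 1656 (226 left).
Aug has 31 days: +31 → Sep 1, 1656 (195 left).
Sep has 30 days: +30 → Oct 1, 1656 (165 left).
Oct has 31 days: +31 → Nov 1, 1656 (134 left).
Nov has 30 days: +30 → Dec 1, 1656 (104 left).
Dec has 31 days: +31 → Jan 1, 1657 (73 left).
Jan has 31 days: +31 → Feb 1, 1657 (42 left).
Feb has 28 days: +28 → Mar 1, 1657 (14 left).
+14 → Mar 15, 1657.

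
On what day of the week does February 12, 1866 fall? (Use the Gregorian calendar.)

Doomsday rule: the anchor day for the 1800s is Friday. For year 66: 66÷12 = 5 r 6, and 6÷4 = 1, so 5+6+1 = 12.
Friday + 12 ≡ Wednesday — that's 1866's doomsday.
In February the doomsday date is Feb 28 (1866 is not a leap year).
Feb 12 is 16 days before Feb 28; 16 mod 7 = 2, so Wednesday − 2 = Monday.

Monday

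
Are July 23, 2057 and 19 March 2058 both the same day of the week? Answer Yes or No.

From Jul 23, 2057 to Mar 19, 2058 is 239 days.
239 mod 7 = 1, so they are different weekdays.
(Jul 23, 2057 is a Monday; Mar 19, 2058 is a Tuesday.)

No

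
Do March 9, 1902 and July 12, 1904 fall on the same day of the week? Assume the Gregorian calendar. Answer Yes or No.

No

From Mar 9, 1902 to Jul 12, 1904 is 856 days.
856 mod 7 = 2, so they are different weekdays.
(Mar 9, 1902 is a Sunday; Jul 12, 1904 is a Tuesday.)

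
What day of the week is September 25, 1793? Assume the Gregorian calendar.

Doomsday rule: the anchor day for the 1700s is Sunday. For year 93: 93÷12 = 7 r 9, and 9÷4 = 2, so 7+9+2 = 18.
Sunday + 18 ≡ Thursday — that's 1793's doomsday.
In September the doomsday date is Sep 5.
Sep 25 is 20 days after Sep 5; 20 mod 7 = 6, so Thursday + 6 = Wednesday.

Wednesday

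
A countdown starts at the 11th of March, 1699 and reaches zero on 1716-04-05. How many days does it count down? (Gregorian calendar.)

6234

Mar 11, 1699 → Mar 11, 1700: 365 days.
Mar 11, 1700 → Mar 11, 1701: 365 days.
Mar 11, 1701 → Mar 11, 1702: 365 days.
Mar 11, 1702 → Mar 11, 1703: 365 days.
Mar 11, 1703 → Mar 11, 1704: 366 days (Feb 29, 1704 is in that span).
Mar 11, 1704 → Mar 11, 1705: 365 days.
Mar 11, 1705 → Mar 11, 1706: 365 days.
Mar 11, 1706 → Mar 11, 1707: 365 days.
Mar 11, 1707 → Mar 11, 1708: 366 days (Feb 29, 1708 is in that span).
Mar 11, 1708 → Mar 11, 1709: 365 days.
Mar 11, 1709 → Mar 11, 1710: 365 days.
Mar 11, 1710 → Mar 11, 1711: 365 days.
Mar 11, 1711 → Mar 11, 1712: 366 days (Feb 29, 1712 is in that span).
Mar 11, 1712 → Mar 11, 1713: 365 days.
Mar 11, 1713 → Mar 11, 1714: 365 days.
Mar 11, 1714 → Mar 11, 1715: 365 days.
Mar 11, 1715 → Apr 11, 1715: 31 days (March has 31).
Apr 11, 1715 → May 11, 1715: 30 days (April has 30).
May 11, 1715 → Jun 11, 1715: 31 days (May has 31).
Jun 11, 1715 → Jul 11, 1715: 30 days (June has 30).
Jul 11, 1715 → Aug 11, 1715: 31 days (July has 31).
Aug 11, 1715 → Sep 11, 1715: 31 days (August has 31).
Sep 11, 1715 → Oct 11, 1715: 30 days (September has 30).
Oct 11, 1715 → Nov 11, 1715: 31 days (October has 31).
Nov 11, 1715 → Dec 11, 1715: 30 days (November has 30).
Dec 11, 1715 → Jan 11, 1716: 31 days (December has 31).
Jan 11, 1716 → Feb 11, 1716: 31 days (January has 31).
Feb 11, 1716 → Mar 11, 1716: 29 days (February has 29).
Mar 11, 1716 → Apr 5, 1716: 25 days.
Total: 6234 days.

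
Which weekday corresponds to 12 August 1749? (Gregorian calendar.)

Doomsday rule: the anchor day for the 1700s is Sunday. For year 49: 49÷12 = 4 r 1, and 1÷4 = 0, so 4+1+0 = 5.
Sunday + 5 ≡ Friday — that's 1749's doomsday.
In August the doomsday date is Aug 8.
Aug 12 is 4 days after Aug 8; 4 mod 7 = 4, so Friday + 4 = Tuesday.

Tuesday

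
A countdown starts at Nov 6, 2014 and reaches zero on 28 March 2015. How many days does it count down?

Nov 6, 2014 → Dec 6, 2014: 30 days (November has 30).
Dec 6, 2014 → Jan 6, 2015: 31 days (December has 31).
Jan 6, 2015 → Feb 6, 2015: 31 days (January has 31).
Feb 6, 2015 → Mar 6, 2015: 28 days (February has 28).
Mar 6, 2015 → Mar 28, 2015: 22 days.
Total: 142 days.

142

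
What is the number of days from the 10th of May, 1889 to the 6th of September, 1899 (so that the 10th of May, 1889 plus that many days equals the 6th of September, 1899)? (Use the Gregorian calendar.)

May 10, 1889 → May 10, 1890: 365 days.
May 10, 1890 → May 10, 1891: 365 days.
May 10, 1891 → May 10, 1892: 366 days (Feb 29, 1892 is in that span).
May 10, 1892 → May 10, 1893: 365 days.
May 10, 1893 → May 10, 1894: 365 days.
May 10, 1894 → May 10, 1895: 365 days.
May 10, 1895 → May 10, 1896: 366 days (Feb 29, 1896 is in that span).
May 10, 1896 → May 10, 1897: 365 days.
May 10, 1897 → May 10, 1898: 365 days.
May 10, 1898 → May 10, 1899: 365 days.
May 10, 1899 → Jun 10, 1899: 31 days (May has 31).
Jun 10, 1899 → Jul 10, 1899: 30 days (June has 30).
Jul 10, 1899 → Aug 10, 1899: 31 days (July has 31).
Aug 10, 1899 → Sep 6, 1899: 27 days.
Total: 3771 days.

3771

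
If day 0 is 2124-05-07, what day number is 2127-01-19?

987

May 7, 2124 → May 7, 2125: 365 days.
May 7, 2125 → May 7, 2126: 365 days.
May 7, 2126 → Jun 7, 2126: 31 days (May has 31).
Jun 7, 2126 → Jul 7, 2126: 30 days (June has 30).
Jul 7, 2126 → Aug 7, 2126: 31 days (July has 31).
Aug 7, 2126 → Sep 7, 2126: 31 days (August has 31).
Sep 7, 2126 → Oct 7, 2126: 30 days (September has 30).
Oct 7, 2126 → Nov 7, 2126: 31 days (October has 31).
Nov 7, 2126 → Dec 7, 2126: 30 days (November has 30).
Dec 7, 2126 → Jan 7, 2127: 31 days (December has 31).
Jan 7, 2127 → Jan 19, 2127: 12 days.
Total: 987 days.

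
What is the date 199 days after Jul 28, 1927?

Jul has 31 days: +4 → Aug 1, 1927 (195 left).
Aug has 31 days: +31 → Sep 1, 1927 (164 left).
Sep has 30 days: +30 → Oct 1, 1927 (134 left).
Oct has 31 days: +31 → Nov 1, 1927 (103 left).
Nov has 30 days: +30 → Dec 1, 1927 (73 left).
Dec has 31 days: +31 → Jan 1, 1928 (42 left).
Jan has 31 days: +31 → Feb 1, 1928 (11 left).
+11 → Feb 12, 1928.

February 12, 1928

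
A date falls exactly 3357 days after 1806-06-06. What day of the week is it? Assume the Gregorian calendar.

Jun 6, 1806 is a Friday.
3357 mod 7 = 4, so 3357 days after a Friday is Friday + 4 = Tuesday.

Tuesday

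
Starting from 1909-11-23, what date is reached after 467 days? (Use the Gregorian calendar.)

+365 (one year) → Nov 23, 1910 (102 left).
Nov has 30 days: +8 → Dec 1, 1910 (94 left).
Dec has 31 days: +31 → Jan 1, 1911 (63 left).
Jan has 31 days: +31 → Feb 1, 1911 (32 left).
Feb has 28 days: +28 → Mar 1, 1911 (4 left).
+4 → Mar 5, 1911.

March 5, 1911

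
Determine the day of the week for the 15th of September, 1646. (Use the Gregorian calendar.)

Doomsday rule: the anchor day for the 1600s is Tuesday. For year 46: 46÷12 = 3 r 10, and 10÷4 = 2, so 3+10+2 = 15.
Tuesday + 15 ≡ Wednesday — that's 1646's doomsday.
In September the doomsday date is Sep 5.
Sep 15 is 10 days after Sep 5; 10 mod 7 = 3, so Wednesday + 3 = Saturday.

Saturday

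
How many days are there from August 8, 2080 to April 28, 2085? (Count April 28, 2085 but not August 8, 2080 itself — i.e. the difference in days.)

1724

Aug 8, 2080 → Aug 8, 2081: 365 days.
Aug 8, 2081 → Aug 8, 2082: 365 days.
Aug 8, 2082 → Aug 8, 2083: 365 days.
Aug 8, 2083 → Aug 8, 2084: 366 days (Feb 29, 2084 is in that span).
Aug 8, 2084 → Sep 8, 2084: 31 days (August has 31).
Sep 8, 2084 → Oct 8, 2084: 30 days (September has 30).
Oct 8, 2084 → Nov 8, 2084: 31 days (October has 31).
Nov 8, 2084 → Dec 8, 2084: 30 days (November has 30).
Dec 8, 2084 → Jan 8, 2085: 31 days (December has 31).
Jan 8, 2085 → Feb 8, 2085: 31 days (January has 31).
Feb 8, 2085 → Mar 8, 2085: 28 days (February has 28).
Mar 8, 2085 → Apr 8, 2085: 31 days (March has 31).
Apr 8, 2085 → Apr 28, 2085: 20 days.
Total: 1724 days.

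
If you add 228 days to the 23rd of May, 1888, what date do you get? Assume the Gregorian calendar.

May has 31 days: +9 → Jun 1, 1888 (219 left).
Jun has 30 days: +30 → Jul 1, 1888 (189 left).
Jul has 31 days: +31 → Aug 1, 1888 (158 left).
Aug has 31 days: +31 → Sep 1, 1888 (127 left).
Sep has 30 days: +30 → Oct 1, 1888 (97 left).
Oct has 31 days: +31 → Nov 1, 1888 (66 left).
Nov has 30 days: +30 → Dec 1, 1888 (36 left).
Dec has 31 days: +31 → Jan 1, 1889 (5 left).
+5 → Jan 6, 1889.

January 6, 1889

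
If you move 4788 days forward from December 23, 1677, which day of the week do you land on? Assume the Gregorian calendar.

Thursday

First find the weekday of Dec 23, 1677. Doomsday rule: the anchor day for the 1600s is Tuesday. For year 77: 77÷12 = 6 r 5, and 5÷4 = 1, so 6+5+1 = 12.
Tuesday + 12 ≡ Sunday — that's 1677's doomsday.
In December the doomsday date is Dec 12.
Dec 23 is 11 days after Dec 12; 11 mod 7 = 4, so Sunday + 4 = Thursday.
4788 mod 7 = 0, so 4788 days after a Thursday is Thursday + 0 = Thursday.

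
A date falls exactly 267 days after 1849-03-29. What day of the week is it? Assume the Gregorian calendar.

Friday

Mar 29, 1849 is a Thursday.
267 mod 7 = 1, so 267 days after a Thursday is Thursday + 1 = Friday.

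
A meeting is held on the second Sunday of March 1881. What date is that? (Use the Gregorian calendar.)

March 13, 1881

March 1, 1881 is a Tuesday.
The first Sunday is therefore March 6 (5 days later).
The second Sunday is 6 + 1×7 = March 13.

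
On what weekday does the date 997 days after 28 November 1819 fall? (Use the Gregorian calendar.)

Wednesday

Nov 28, 1819 is a Sunday.
997 mod 7 = 3, so 997 days after a Sunday is Sunday + 3 = Wednesday.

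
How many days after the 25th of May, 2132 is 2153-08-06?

7743

May 25, 2132 → May 25, 2133: 365 days.
May 25, 2133 → May 25, 2134: 365 days.
May 25, 2134 → May 25, 2135: 365 days.
May 25, 2135 → May 25, 2136: 366 days (Feb 29, 2136 is in that span).
May 25, 2136 → May 25, 2137: 365 days.
May 25, 2137 → May 25, 2138: 365 days.
May 25, 2138 → May 25, 2139: 365 days.
May 25, 2139 → May 25, 2140: 366 days (Feb 29, 2140 is in that span).
May 25, 2140 → May 25, 2141: 365 days.
May 25, 2141 → May 25, 2142: 365 days.
May 25, 2142 → May 25, 2143: 365 days.
May 25, 2143 → May 25, 2144: 366 days (Feb 29, 2144 is in that span).
May 25, 2144 → May 25, 2145: 365 days.
May 25, 2145 → May 25, 2146: 365 days.
May 25, 2146 → May 25, 2147: 365 days.
May 25, 2147 → May 25, 2148: 366 days (Feb 29, 2148 is in that span).
May 25, 2148 → May 25, 2149: 365 days.
May 25, 2149 → May 25, 2150: 365 days.
May 25, 2150 → May 25, 2151: 365 days.
May 25, 2151 → May 25, 2152: 366 days (Feb 29, 2152 is in that span).
May 25, 2152 → May 25, 2153: 365 days.
May 25, 2153 → Jun 25, 2153: 31 days (May has 31).
Jun 25, 2153 → Jul 25, 2153: 30 days (June has 30).
Jul 25, 2153 → Aug 6, 2153: 12 days.
Total: 7743 days.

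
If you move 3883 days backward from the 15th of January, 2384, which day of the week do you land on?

Tuesday

First find the weekday of Jan 15, 2384. Doomsday rule: the anchor day for the 2300s is Wednesday. For year 84: 84÷12 = 7 r 0, and 0÷4 = 0, so 7+0+0 = 7.
Wednesday + 7 ≡ Wednesday — that's 2384's doomsday.
In January the doomsday date is Jan 4 (2384 is a leap year (divisible by 4)).
Jan 15 is 11 days after Jan 4; 11 mod 7 = 4, so Wednesday + 4 = Sunday.
3883 mod 7 = 5, so 3883 days before a Sunday is Sunday − 5 = Tuesday.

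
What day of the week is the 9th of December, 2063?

January 1, 2063 is a Monday.
Jan 1, 2063 → Feb 1, 2063: 31 days (January has 31).
Feb 1, 2063 → Mar 1, 2063: 28 days (February has 28).
Mar 1, 2063 → Apr 1, 2063: 31 days (March has 31).
Apr 1, 2063 → May 1, 2063: 30 days (April has 30).
May 1, 2063 → Jun 1, 2063: 31 days (May has 31).
Jun 1, 2063 → Jul 1, 2063: 30 days (June has 30).
Jul 1, 2063 → Aug 1, 2063: 31 days (July has 31).
Aug 1, 2063 → Sep 1, 2063: 31 days (August has 31).
Sep 1, 2063 → Oct 1, 2063: 30 days (September has 30).
Oct 1, 2063 → Nov 1, 2063: 31 days (October has 31).
Nov 1, 2063 → Dec 1, 2063: 30 days (November has 30).
Dec 1, 2063 → Dec 9, 2063: 8 days.
Total: 342 days.
342 mod 7 = 6, so Monday + 6 = Sunday.

Sunday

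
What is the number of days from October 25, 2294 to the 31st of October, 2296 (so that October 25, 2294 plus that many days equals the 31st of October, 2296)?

737

Oct 25, 2294 → Oct 25, 2295: 365 days.
Oct 25, 2295 → Nov 25, 2295: 31 days (October has 31).
Nov 25, 2295 → Dec 25, 2295: 30 days (November has 30).
Dec 25, 2295 → Jan 25, 2296: 31 days (December has 31).
Jan 25, 2296 → Feb 25, 2296: 31 days (January has 31).
Feb 25, 2296 → Mar 25, 2296: 29 days (February has 29).
Mar 25, 2296 → Apr 25, 2296: 31 days (March has 31).
Apr 25, 2296 → May 25, 2296: 30 days (April has 30).
May 25, 2296 → Jun 25, 2296: 31 days (May has 31).
Jun 25, 2296 → Jul 25, 2296: 30 days (June has 30).
Jul 25, 2296 → Aug 25, 2296: 31 days (July has 31).
Aug 25, 2296 → Sep 25, 2296: 31 days (August has 31).
Sep 25, 2296 → Oct 25, 2296: 30 days (September has 30).
Oct 25, 2296 → Oct 31, 2296: 6 days.
Total: 737 days.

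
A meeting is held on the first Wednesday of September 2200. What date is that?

September 1, 2200 is a Monday.
The first Wednesday is therefore September 3 (2 days later).

September 3, 2200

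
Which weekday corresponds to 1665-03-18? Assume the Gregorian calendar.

Doomsday rule: the anchor day for the 1600s is Tuesday. For year 65: 65÷12 = 5 r 5, and 5÷4 = 1, so 5+5+1 = 11.
Tuesday + 11 ≡ Saturday — that's 1665's doomsday.
In March the doomsday date is Mar 14.
Mar 18 is 4 days after Mar 14; 4 mod 7 = 4, so Saturday + 4 = Wednesday.

Wednesday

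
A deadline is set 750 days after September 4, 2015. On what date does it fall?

September 23, 2017

+366 (one year; includes Feb 29, 2016) → Sep 4, 2016 (384 left).
Sep has 30 days: +27 → Oct 1, 2016 (357 left).
Oct has 31 days: +31 → Nov 1, 2016 (326 left).
Nov has 30 days: +30 → Dec 1, 2016 (296 left).
Dec has 31 days: +31 → Jan 1, 2017 (265 left).
Jan has 31 days: +31 → Feb 1, 2017 (234 left).
Feb has 28 days: +28 → Mar 1, 2017 (206 left).
Mar has 31 days: +31 → Apr 1, 2017 (175 left).
Apr has 30 days: +30 → May 1, 2017 (145 left).
May has 31 days: +31 → Jun 1, 2017 (114 left).
Jun has 30 days: +30 → Jul 1, 2017 (84 left).
Jul has 31 days: +31 → Aug 1, 2017 (53 left).
Aug has 31 days: +31 → Sep 1, 2017 (22 left).
+22 → Sep 23, 2017.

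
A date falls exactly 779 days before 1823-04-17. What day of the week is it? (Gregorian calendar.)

Tuesday

First find the weekday of Apr 17, 1823. Doomsday rule: the anchor day for the 1800s is Friday. For year 23: 23÷12 = 1 r 11, and 11÷4 = 2, so 1+11+2 = 14.
Friday + 14 ≡ Friday — that's 1823's doomsday.
In April the doomsday date is Apr 4.
Apr 17 is 13 days after Apr 4; 13 mod 7 = 6, so Friday + 6 = Thursday.
779 mod 7 = 2, so 779 days before a Thursday is Thursday − 2 = Tuesday.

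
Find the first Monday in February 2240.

February 3, 2240

February 1, 2240 is a Saturday.
The first Monday is therefore February 3 (2 days later).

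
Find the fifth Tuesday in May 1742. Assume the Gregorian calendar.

May 29, 1742

May 1, 1742 is a Tuesday.
The first Tuesday is therefore May 1 (same day).
The fifth Tuesday is 1 + 4×7 = May 29.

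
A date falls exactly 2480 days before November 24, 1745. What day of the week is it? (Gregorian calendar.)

First find the weekday of Nov 24, 1745. Doomsday rule: the anchor day for the 1700s is Sunday. For year 45: 45÷12 = 3 r 9, and 9÷4 = 2, so 3+9+2 = 14.
Sunday + 14 ≡ Sunday — that's 1745's doomsday.
In November the doomsday date is Nov 7.
Nov 24 is 17 days after Nov 7; 17 mod 7 = 3, so Sunday + 3 = Wednesday.
2480 mod 7 = 2, so 2480 days before a Wednesday is Wednesday − 2 = Monday.

Monday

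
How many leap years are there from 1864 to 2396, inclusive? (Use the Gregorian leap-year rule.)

Multiples of 4 in [1864,2396]: 134.
Of those, multiples of 100: 5 (not leap unless ÷400).
Multiples of 400: 1.
Leap years = 134 − 5 + 1 = 130.

130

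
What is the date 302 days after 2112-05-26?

May has 31 days: +6 → Jun 1, 2112 (296 left).
Jun has 30 days: +30 → Jul 1, 2112 (266 left).
Jul has 31 days: +31 → Aug 1, 2112 (235 left).
Aug has 31 days: +31 → Sep 1, 2112 (204 left).
Sep has 30 days: +30 → Oct 1, 2112 (174 left).
Oct has 31 days: +31 → Nov 1, 2112 (143 left).
Nov has 30 days: +30 → Dec 1, 2112 (113 left).
Dec has 31 days: +31 → Jan 1, 2113 (82 left).
Jan has 31 days: +31 → Feb 1, 2113 (51 left).
Feb has 28 days: +28 → Mar 1, 2113 (23 left).
+23 → Mar 24, 2113.

March 24, 2113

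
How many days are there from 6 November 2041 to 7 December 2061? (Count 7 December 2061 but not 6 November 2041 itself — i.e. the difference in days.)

7336

Nov 6, 2041 → Nov 6, 2042: 365 days.
Nov 6, 2042 → Nov 6, 2043: 365 days.
Nov 6, 2043 → Nov 6, 2044: 366 days (Feb 29, 2044 is in that span).
Nov 6, 2044 → Nov 6, 2045: 365 days.
Nov 6, 2045 → Nov 6, 2046: 365 days.
Nov 6, 2046 → Nov 6, 2047: 365 days.
Nov 6, 2047 → Nov 6, 2048: 366 days (Feb 29, 2048 is in that span).
Nov 6, 2048 → Nov 6, 2049: 365 days.
Nov 6, 2049 → Nov 6, 2050: 365 days.
Nov 6, 2050 → Nov 6, 2051: 365 days.
Nov 6, 2051 → Nov 6, 2052: 366 days (Feb 29, 2052 is in that span).
Nov 6, 2052 → Nov 6, 2053: 365 days.
Nov 6, 2053 → Nov 6, 2054: 365 days.
Nov 6, 2054 → Nov 6, 2055: 365 days.
Nov 6, 2055 → Nov 6, 2056: 366 days (Feb 29, 2056 is in that span).
Nov 6, 2056 → Nov 6, 2057: 365 days.
Nov 6, 2057 → Nov 6, 2058: 365 days.
Nov 6, 2058 → Nov 6, 2059: 365 days.
Nov 6, 2059 → Nov 6, 2060: 366 days (Feb 29, 2060 is in that span).
Nov 6, 2060 → Dec 6, 2060: 30 days (November has 30).
Dec 6, 2060 → Jan 6, 2061: 31 days (December has 31).
Jan 6, 2061 → Feb 6, 2061: 31 days (January has 31).
Feb 6, 2061 → Mar 6, 2061: 28 days (February has 28).
Mar 6, 2061 → Apr 6, 2061: 31 days (March has 31).
Apr 6, 2061 → May 6, 2061: 30 days (April has 30).
May 6, 2061 → Jun 6, 2061: 31 days (May has 31).
Jun 6, 2061 → Jul 6, 2061: 30 days (June has 30).
Jul 6, 2061 → Aug 6, 2061: 31 days (July has 31).
Aug 6, 2061 → Sep 6, 2061: 31 days (August has 31).
Sep 6, 2061 → Oct 6, 2061: 30 days (September has 30).
Oct 6, 2061 → Nov 6, 2061: 31 days (October has 31).
Nov 6, 2061 → Dec 6, 2061: 30 days (November has 30).
Dec 6, 2061 → Dec 7, 2061: 1 days.
Total: 7336 days.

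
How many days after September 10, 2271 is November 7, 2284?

4807

Sep 10, 2271 → Sep 10, 2272: 366 days (Feb 29, 2272 is in that span).
Sep 10, 2272 → Sep 10, 2273: 365 days.
Sep 10, 2273 → Sep 10, 2274: 365 days.
Sep 10, 2274 → Sep 10, 2275: 365 days.
Sep 10, 2275 → Sep 10, 2276: 366 days (Feb 29, 2276 is in that span).
Sep 10, 2276 → Sep 10, 2277: 365 days.
Sep 10, 2277 → Sep 10, 2278: 365 days.
Sep 10, 2278 → Sep 10, 2279: 365 days.
Sep 10, 2279 → Sep 10, 2280: 366 days (Feb 29, 2280 is in that span).
Sep 10, 2280 → Sep 10, 2281: 365 days.
Sep 10, 2281 → Sep 10, 2282: 365 days.
Sep 10, 2282 → Sep 10, 2283: 365 days.
Sep 10, 2283 → Sep 10, 2284: 366 days (Feb 29, 2284 is in that span).
Sep 10, 2284 → Oct 10, 2284: 30 days (September has 30).
Oct 10, 2284 → Nov 7, 2284: 28 days.
Total: 4807 days.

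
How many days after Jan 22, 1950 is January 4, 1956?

2173

Jan 22, 1950 → Jan 22, 1951: 365 days.
Jan 22, 1951 → Jan 22, 1952: 365 days.
Jan 22, 1952 → Jan 22, 1953: 366 days (Feb 29, 1952 is in that span).
Jan 22, 1953 → Jan 22, 1954: 365 days.
Jan 22, 1954 → Jan 22, 1955: 365 days.
Jan 22, 1955 → Feb 22, 1955: 31 days (January has 31).
Feb 22, 1955 → Mar 22, 1955: 28 days (February has 28).
Mar 22, 1955 → Apr 22, 1955: 31 days (March has 31).
Apr 22, 1955 → May 22, 1955: 30 days (April has 30).
May 22, 1955 → Jun 22, 1955: 31 days (May has 31).
Jun 22, 1955 → Jul 22, 1955: 30 days (June has 30).
Jul 22, 1955 → Aug 22, 1955: 31 days (July has 31).
Aug 22, 1955 → Sep 22, 1955: 31 days (August has 31).
Sep 22, 1955 → Oct 22, 1955: 30 days (September has 30).
Oct 22, 1955 → Nov 22, 1955: 31 days (October has 31).
Nov 22, 1955 → Dec 22, 1955: 30 days (November has 30).
Dec 22, 1955 → Jan 4, 1956: 13 days.
Total: 2173 days.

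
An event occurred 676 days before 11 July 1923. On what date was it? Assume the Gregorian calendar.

September 3, 1921

−365 (one year) → Jul 11, 1922 (311 left).
−11 → Jun 30, 1922 (end of Jun, 30 days; 300 left).
−30 → May 31, 1922 (end of May, 31 days; 270 left).
−31 → Apr 30, 1922 (end of Apr, 30 days; 239 left).
−30 → Mar 31, 1922 (end of Mar, 31 days; 209 left).
−31 → Feb 28, 1922 (end of Feb, 28 days; 178 left).
−28 → Jan 31, 1922 (end of Jan, 31 days; 150 left).
−31 → Dec 31, 1921 (end of Dec, 31 days; 119 left).
−31 → Nov 30, 1921 (end of Nov, 30 days; 88 left).
−30 → Oct 31, 1921 (end of Oct, 31 days; 58 left).
−31 → Sep 30, 1921 (end of Sep, 30 days; 27 left).
−27 → Sep 3, 1921.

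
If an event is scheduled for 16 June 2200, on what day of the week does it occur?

Doomsday rule: the anchor day for the 2200s is Friday. For year 00: 0÷12 = 0 r 0, and 0÷4 = 0, so 0+0+0 = 0.
Friday + 0 ≡ Friday — that's 2200's doomsday.
In June the doomsday date is Jun 6.
Jun 16 is 10 days after Jun 6; 10 mod 7 = 3, so Friday + 3 = Monday.

Monday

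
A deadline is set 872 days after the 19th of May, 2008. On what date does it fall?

October 8, 2010

+365 (one year) → May 19, 2009 (507 left).
+365 (one year) → May 19, 2010 (142 left).
May has 31 days: +13 → Jun 1, 2010 (129 left).
Jun has 30 days: +30 → Jul 1, 2010 (99 left).
Jul has 31 days: +31 → Aug 1, 2010 (68 left).
Aug has 31 days: +31 → Sep 1, 2010 (37 left).
Sep has 30 days: +30 → Oct 1, 2010 (7 left).
+7 → Oct 8, 2010.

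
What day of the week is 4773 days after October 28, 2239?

First find the weekday of Oct 28, 2239. Doomsday rule: the anchor day for the 2200s is Friday. For year 39: 39÷12 = 3 r 3, and 3÷4 = 0, so 3+3+0 = 6.
Friday + 6 ≡ Thursday — that's 2239's doomsday.
In October the doomsday date is Oct 10.
Oct 28 is 18 days after Oct 10; 18 mod 7 = 4, so Thursday + 4 = Monday.
4773 mod 7 = 6, so 4773 days after a Monday is Monday + 6 = Sunday.

Sunday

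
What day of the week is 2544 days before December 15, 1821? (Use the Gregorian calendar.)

Dec 15, 1821 is a Saturday.
2544 mod 7 = 3, so 2544 days before a Saturday is Saturday − 3 = Wednesday.

Wednesday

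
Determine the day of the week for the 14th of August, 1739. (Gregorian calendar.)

Doomsday rule: the anchor day for the 1700s is Sunday. For year 39: 39÷12 = 3 r 3, and 3÷4 = 0, so 3+3+0 = 6.
Sunday + 6 ≡ Saturday — that's 1739's doomsday.
In August the doomsday date is Aug 8.
Aug 14 is 6 days after Aug 8; 6 mod 7 = 6, so Saturday + 6 = Friday.

Friday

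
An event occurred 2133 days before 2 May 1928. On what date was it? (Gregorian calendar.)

June 30, 1922

−366 (one year; includes Feb 29, 1928) → May 2, 1927 (1767 left).
−365 (one year) → May 2, 1926 (1402 left).
−365 (one year) → May 2, 1925 (1037 left).
−365 (one year) → May 2, 1924 (672 left).
−366 (one year; includes Feb 29, 1924) → May 2, 1923 (306 left).
−2 → Apr 30, 1923 (end of Apr, 30 days; 304 left).
−30 → Mar 31, 1923 (end of Mar, 31 days; 274 left).
−31 → Feb 28, 1923 (end of Feb, 28 days; 243 left).
−28 → Jan 31, 1923 (end of Jan, 31 days; 215 left).
−31 → Dec 31, 1922 (end of Dec, 31 days; 184 left).
−31 → Nov 30, 1922 (end of Nov, 30 days; 153 left).
−30 → Oct 31, 1922 (end of Oct, 31 days; 123 left).
−31 → Sep 30, 1922 (end of Sep, 30 days; 92 left).
−30 → Aug 31, 1922 (end of Aug, 31 days; 62 left).
−31 → Jul 31, 1922 (end of Jul, 31 days; 31 left).
−31 → Jun 30, 1922 (end of Jun, 30 days; 0 left).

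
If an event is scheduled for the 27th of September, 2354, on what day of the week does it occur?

Monday

Doomsday rule: the anchor day for the 2300s is Wednesday. For year 54: 54÷12 = 4 r 6, and 6÷4 = 1, so 4+6+1 = 11.
Wednesday + 11 ≡ Sunday — that's 2354's doomsday.
In September the doomsday date is Sep 5.
Sep 27 is 22 days after Sep 5; 22 mod 7 = 1, so Sunday + 1 = Monday.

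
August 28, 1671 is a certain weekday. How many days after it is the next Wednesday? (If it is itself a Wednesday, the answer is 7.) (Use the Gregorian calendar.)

5

Aug 28, 1671 is a Friday.
From Friday to the next Wednesday is 5 days.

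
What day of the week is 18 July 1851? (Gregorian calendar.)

January 1, 1851 is a Wednesday.
Jan 1, 1851 → Feb 1, 1851: 31 days (January has 31).
Feb 1, 1851 → Mar 1, 1851: 28 days (February has 28).
Mar 1, 1851 → Apr 1, 1851: 31 days (March has 31).
Apr 1, 1851 → May 1, 1851: 30 days (April has 30).
May 1, 1851 → Jun 1, 1851: 31 days (May has 31).
Jun 1, 1851 → Jul 1, 1851: 30 days (June has 30).
Jul 1, 1851 → Jul 18, 1851: 17 days.
Total: 198 days.
198 mod 7 = 2, so Wednesday + 2 = Friday.

Friday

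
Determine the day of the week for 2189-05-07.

Thursday

Doomsday rule: the anchor day for the 2100s is Sunday. For year 89: 89÷12 = 7 r 5, and 5÷4 = 1, so 7+5+1 = 13.
Sunday + 13 ≡ Saturday — that's 2189's doomsday.
In May the doomsday date is May 9.
May 7 is 2 days before May 9; 2 mod 7 = 2, so Saturday − 2 = Thursday.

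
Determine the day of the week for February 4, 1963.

Doomsday rule: the anchor day for the 1900s is Wednesday. For year 63: 63÷12 = 5 r 3, and 3÷4 = 0, so 5+3+0 = 8.
Wednesday + 8 ≡ Thursday — that's 1963's doomsday.
In February the doomsday date is Feb 28 (1963 is not a leap year).
Feb 4 is 24 days before Feb 28; 24 mod 7 = 3, so Thursday − 3 = Monday.

Monday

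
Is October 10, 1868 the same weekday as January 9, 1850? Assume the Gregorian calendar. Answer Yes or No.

From Jan 9, 1850 to Oct 10, 1868 is 6849 days.
6849 mod 7 = 3, so they are different weekdays.
(Jan 9, 1850 is a Wednesday; Oct 10, 1868 is a Saturday.)

No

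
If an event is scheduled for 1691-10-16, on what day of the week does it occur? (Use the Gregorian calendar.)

Doomsday rule: the anchor day for the 1600s is Tuesday. For year 91: 91÷12 = 7 r 7, and 7÷4 = 1, so 7+7+1 = 15.
Tuesday + 15 ≡ Wednesday — that's 1691's doomsday.
In October the doomsday date is Oct 10.
Oct 16 is 6 days after Oct 10; 6 mod 7 = 6, so Wednesday + 6 = Tuesday.

Tuesday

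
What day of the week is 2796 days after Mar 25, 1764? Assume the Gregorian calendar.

Wednesday

Mar 25, 1764 is a Sunday.
2796 mod 7 = 3, so 2796 days after a Sunday is Sunday + 3 = Wednesday.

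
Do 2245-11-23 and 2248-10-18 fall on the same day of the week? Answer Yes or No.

No

From Nov 23, 2245 to Oct 18, 2248 is 1060 days.
1060 mod 7 = 3, so they are different weekdays.
(Nov 23, 2245 is a Sunday; Oct 18, 2248 is a Wednesday.)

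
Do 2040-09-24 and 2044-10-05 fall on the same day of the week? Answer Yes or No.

From Sep 24, 2040 to Oct 5, 2044 is 1472 days.
1472 mod 7 = 2, so they are different weekdays.
(Sep 24, 2040 is a Monday; Oct 5, 2044 is a Wednesday.)

No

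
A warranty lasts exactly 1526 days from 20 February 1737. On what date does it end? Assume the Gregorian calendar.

April 26, 1741

+365 (one year) → Feb 20, 1738 (1161 left).
+365 (one year) → Feb 20, 1739 (796 left).
+365 (one year) → Feb 20, 1740 (431 left).
+366 (one year; includes Feb 29, 1740) → Feb 20, 1741 (65 left).
Feb has 28 days: +9 → Mar 1, 1741 (56 left).
Mar has 31 days: +31 → Apr 1, 1741 (25 left).
+25 → Apr 26, 1741.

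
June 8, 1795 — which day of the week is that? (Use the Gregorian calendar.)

Doomsday rule: the anchor day for the 1700s is Sunday. For year 95: 95÷12 = 7 r 11, and 11÷4 = 2, so 7+11+2 = 20.
Sunday + 20 ≡ Saturday — that's 1795's doomsday.
In June the doomsday date is Jun 6.
Jun 8 is 2 days after Jun 6; 2 mod 7 = 2, so Saturday + 2 = Monday.

Monday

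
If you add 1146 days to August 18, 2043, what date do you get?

October 7, 2046

+366 (one year; includes Feb 29, 2044) → Aug 18, 2044 (780 left).
+365 (one year) → Aug 18, 2045 (415 left).
+365 (one year) → Aug 18, 2046 (50 left).
Aug has 31 days: +14 → Sep 1, 2046 (36 left).
Sep has 30 days: +30 → Oct 1, 2046 (6 left).
+6 → Oct 7, 2046.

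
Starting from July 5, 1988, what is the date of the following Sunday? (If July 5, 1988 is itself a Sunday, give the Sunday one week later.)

Jul 5, 1988 is a Tuesday.
From Tuesday to the next Sunday is 5 days.
Jul 5, 1988 + 5 = Jul 10, 1988.

July 10, 1988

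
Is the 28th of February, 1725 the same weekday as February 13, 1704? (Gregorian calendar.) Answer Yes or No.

From Feb 13, 1704 to Feb 28, 1725 is 7686 days.
7686 mod 7 = 0, so they are the same weekday.
(Feb 13, 1704 is a Wednesday; Feb 28, 1725 is a Wednesday.)

Yes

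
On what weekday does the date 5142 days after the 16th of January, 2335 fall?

Sunday

First find the weekday of Jan 16, 2335. Doomsday rule: the anchor day for the 2300s is Wednesday. For year 35: 35÷12 = 2 r 11, and 11÷4 = 2, so 2+11+2 = 15.
Wednesday + 15 ≡ Thursday — that's 2335's doomsday.
In January the doomsday date is Jan 3 (2335 is not a leap year).
Jan 16 is 13 days after Jan 3; 13 mod 7 = 6, so Thursday + 6 = Wednesday.
5142 mod 7 = 4, so 5142 days after a Wednesday is Wednesday + 4 = Sunday.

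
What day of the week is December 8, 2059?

Doomsday rule: the anchor day for the 2000s is Tuesday. For year 59: 59÷12 = 4 r 11, and 11÷4 = 2, so 4+11+2 = 17.
Tuesday + 17 ≡ Friday — that's 2059's doomsday.
In December the doomsday date is Dec 12.
Dec 8 is 4 days before Dec 12; 4 mod 7 = 4, so Friday − 4 = Monday.

Monday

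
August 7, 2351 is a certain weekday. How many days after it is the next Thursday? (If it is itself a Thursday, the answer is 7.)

Aug 7, 2351 is a Tuesday.
From Tuesday to the next Thursday is 2 days.

2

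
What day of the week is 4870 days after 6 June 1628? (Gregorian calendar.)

Jun 6, 1628 is a Tuesday.
4870 mod 7 = 5, so 4870 days after a Tuesday is Tuesday + 5 = Sunday.

Sunday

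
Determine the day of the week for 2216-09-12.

Thursday

January 1, 2216 is a Monday.
Jan 1, 2216 → Feb 1, 2216: 31 days (January has 31).
Feb 1, 2216 → Mar 1, 2216: 29 days (February has 29).
Mar 1, 2216 → Apr 1, 2216: 31 days (March has 31).
Apr 1, 2216 → May 1, 2216: 30 days (April has 30).
May 1, 2216 → Jun 1, 2216: 31 days (May has 31).
Jun 1, 2216 → Jul 1, 2216: 30 days (June has 30).
Jul 1, 2216 → Aug 1, 2216: 31 days (July has 31).
Aug 1, 2216 → Sep 1, 2216: 31 days (August has 31).
Sep 1, 2216 → Sep 12, 2216: 11 days.
Total: 255 days.
255 mod 7 = 3, so Monday + 3 = Thursday.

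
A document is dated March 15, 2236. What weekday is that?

Tuesday

Doomsday rule: the anchor day for the 2200s is Friday. For year 36: 36÷12 = 3 r 0, and 0÷4 = 0, so 3+0+0 = 3.
Friday + 3 ≡ Monday — that's 2236's doomsday.
In March the doomsday date is Mar 14.
Mar 15 is 1 day after Mar 14; 1 mod 7 = 1, so Monday + 1 = Tuesday.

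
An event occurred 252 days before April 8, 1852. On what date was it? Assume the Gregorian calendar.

July 31, 1851

−8 → Mar 31, 1852 (end of Mar, 31 days; 244 left).
−31 → Feb 29, 1852 (end of Feb, 29 days; 213 left).
−29 → Jan 31, 1852 (end of Jan, 31 days; 184 left).
−31 → Dec 31, 1851 (end of Dec, 31 days; 153 left).
−31 → Nov 30, 1851 (end of Nov, 30 days; 122 left).
−30 → Oct 31, 1851 (end of Oct, 31 days; 92 left).
−31 → Sep 30, 1851 (end of Sep, 30 days; 61 left).
−30 → Aug 31, 1851 (end of Aug, 31 days; 31 left).
−31 → Jul 31, 1851 (end of Jul, 31 days; 0 left).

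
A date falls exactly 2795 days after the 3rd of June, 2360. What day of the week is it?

Sunday

First find the weekday of Jun 3, 2360. Doomsday rule: the anchor day for the 2300s is Wednesday. For year 60: 60÷12 = 5 r 0, and 0÷4 = 0, so 5+0+0 = 5.
Wednesday + 5 ≡ Monday — that's 2360's doomsday.
In June the doomsday date is Jun 6.
Jun 3 is 3 days before Jun 6; 3 mod 7 = 3, so Monday − 3 = Friday.
2795 mod 7 = 2, so 2795 days after a Friday is Friday + 2 = Sunday.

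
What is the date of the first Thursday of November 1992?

November 5, 1992

November 1, 1992 is a Sunday.
The first Thursday is therefore November 5 (4 days later).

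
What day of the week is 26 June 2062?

Doomsday rule: the anchor day for the 2000s is Tuesday. For year 62: 62÷12 = 5 r 2, and 2÷4 = 0, so 5+2+0 = 7.
Tuesday + 7 ≡ Tuesday — that's 2062's doomsday.
In June the doomsday date is Jun 6.
Jun 26 is 20 days after Jun 6; 20 mod 7 = 6, so Tuesday + 6 = Monday.

Monday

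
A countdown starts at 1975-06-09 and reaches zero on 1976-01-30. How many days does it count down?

235

Jun 9, 1975 → Jul 9, 1975: 30 days (June has 30).
Jul 9, 1975 → Aug 9, 1975: 31 days (July has 31).
Aug 9, 1975 → Sep 9, 1975: 31 days (August has 31).
Sep 9, 1975 → Oct 9, 1975: 30 days (September has 30).
Oct 9, 1975 → Nov 9, 1975: 31 days (October has 31).
Nov 9, 1975 → Dec 9, 1975: 30 days (November has 30).
Dec 9, 1975 → Jan 9, 1976: 31 days (December has 31).
Jan 9, 1976 → Jan 30, 1976: 21 days.
Total: 235 days.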